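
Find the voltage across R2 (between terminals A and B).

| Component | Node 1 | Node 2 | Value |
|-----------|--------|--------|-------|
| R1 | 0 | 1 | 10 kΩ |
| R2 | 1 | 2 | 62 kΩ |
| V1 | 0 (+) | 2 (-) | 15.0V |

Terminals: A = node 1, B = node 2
R1 and R2 are in series across V1 (node 0 → node 1 → node 2), and the output A–B is taken across R2, so this is a voltage divider.
Series current: I = V1/(R1 + R2) = 15/(10000 + 62000) = 15/72000 = 0.0002083 A
V_R2 = I × R2 = V1 × R2/(R1 + R2) = 15 × 62000/72000 = 12.92 V

Final answer: 12.92 V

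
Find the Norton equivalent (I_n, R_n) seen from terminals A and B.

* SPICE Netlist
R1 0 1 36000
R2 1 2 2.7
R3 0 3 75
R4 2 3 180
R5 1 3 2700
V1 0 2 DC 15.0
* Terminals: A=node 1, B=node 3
Find the Thévenin equivalent first; then I_n = V_th/R_th and R_n = R_th.
Step 1 — V_th is the open-circuit voltage V_A - V_B (nothing connected across the terminals).
Nodal analysis, taking node 2 as the 0 V reference.
Source V1 fixes V_0 = 15 V.
KCL at each unknown node (sum of currents leaving = 0; resistances in Ω):
  Node 1: (V_1 - 15)/36000 + (V_1 - 0)/2.7 + (V_1 - V_3)/2700 = 0
  Node 3: (V_3 - 15)/75 + (V_3 - 0)/180 + (V_3 - V_1)/2700 = 0
Collecting terms (coefficients in siemens):
  0.3708·V_1 - 0.0003704·V_3 = 0.0004167
  0.01926·V_3 - 0.0003704·V_1 = 0.2
Determinant D = (0.3708)(0.01926) - (-0.0003704)(-0.0003704) = 0.007141
V_1 = [(0.0004167)(0.01926) - (-0.0003704)(0.2)]/D = 0.0115 V
V_3 = [(0.3708)(0.2) - (0.0004167)(-0.0003704)]/D = 10.38 V
V_th = V_1 - V_3 = 0.0115 - 10.38 = -10.37 V
Step 2 — R_th: zero the source — replace V1 by a short circuit (node 2 merges into node 0) — and find the resistance seen between A (node 1) and B (node 3).
Reduce the network between node 1 (A) and node 3 (B) by series/parallel combination:
  Rp1 = R1 ‖ R2 (parallel, both between nodes 0 and 1) = 1/(1/36000 + 1/2.7) = 2.7 Ω
  Rp2 = R3 ‖ R4 (parallel, both between nodes 0 and 3) = 1/(1/75 + 1/180) = 52.94 Ω
  Rs1 = Rp1 + Rp2 (series, joined only at node 0) = 2.7 + 52.94 = 55.64 Ω
  Rp3 = R5 ‖ Rs1 (parallel, both between nodes 1 and 3) = 1/(1/2700 + 1/55.64) = 54.52 Ω
R_th = 54.52 Ω
I_n = V_th/R_th = -10.37/54.52 = -0.1903 A, and R_n = R_th = 54.52 Ω

Final answer: I_n = -0.1903 A, R_n = 54.52 Ω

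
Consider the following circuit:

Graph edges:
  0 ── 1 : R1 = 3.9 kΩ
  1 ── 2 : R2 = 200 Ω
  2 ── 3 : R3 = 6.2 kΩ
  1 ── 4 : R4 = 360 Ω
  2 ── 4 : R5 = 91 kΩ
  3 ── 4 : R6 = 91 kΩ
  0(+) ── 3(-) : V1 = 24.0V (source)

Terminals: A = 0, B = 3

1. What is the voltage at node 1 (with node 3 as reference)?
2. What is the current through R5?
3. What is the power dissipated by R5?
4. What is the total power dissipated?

Nodal analysis, taking node 3 as the 0 V reference.
Source V1 fixes V_0 = 24 V.
KCL at each unknown node (sum of currents leaving = 0; resistances in Ω):
  Node 1: (V_1 - 24)/3900 + (V_1 - V_2)/200 + (V_1 - V_4)/360 = 0
  Node 2: (V_2 - V_1)/200 + (V_2 - 0)/6200 + (V_2 - V_4)/91000 = 0
  Node 4: (V_4 - V_1)/360 + (V_4 - V_2)/91000 + (V_4 - 0)/91000 = 0
Collecting terms (coefficients in siemens):
  0.008034·V_1 - 0.005·V_2 - 0.002778·V_4 = 0.006154
  0.005172·V_2 - 0.005·V_1 - 0.00001099·V_4 = 0
  0.0028·V_4 - 0.002778·V_1 - 0.00001099·V_2 = 0
Solving these 3 simultaneous equations (Gaussian elimination) gives:
  V_1 = 14.53 V, V_2 = 14.07 V, V_4 = 14.47 V
Part 1:
  Read off the nodal solution: V_1 = 14.53 V
Part 2:
  I_R5 = (V_2 - V_4)/R5 = (14.07 - 14.47)/91000 = -0.000004333 A
  Magnitude: I_R5 = 0.000004333 A
Part 3:
  I_R5 = (V_2 - V_4)/R5 = (14.07 - 14.47)/91000 = -0.000004333 A
  P_R5 = I_R5² × R5 = (-0.000004333)² × 91000 = 0.000001709 W
Part 4:
  Power in each resistor, P = (ΔV)²/R:
    P_R1 = (24 - 14.53)²/3900 = 0.02301 W
    P_R2 = (14.53 - 14.07)²/200 = 0.001027 W
    P_R3 = (14.07 - 0)²/6200 = 0.03195 W
    P_R4 = (14.53 - 14.47)²/360 = 0.000009603 W
    P_R5 = (14.07 - 14.47)²/91000 = 0.000001709 W
    P_R6 = (0 - 14.47)²/91000 = 0.0023 W
  P_total = P_R1 + P_R2 + P_R3 + P_R4 + P_R5 + P_R6 = 0.0583 W

Final answers:
1. V_1 = 14.53 V
2. I_R5 = 4.333e-06 A
3. P_R5 = 1.709e-06 W
4. P_total = 0.0583 W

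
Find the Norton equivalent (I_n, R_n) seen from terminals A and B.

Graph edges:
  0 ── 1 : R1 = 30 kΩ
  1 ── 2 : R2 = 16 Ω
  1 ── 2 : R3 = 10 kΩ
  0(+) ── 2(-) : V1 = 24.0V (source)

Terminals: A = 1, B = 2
Find the Thévenin equivalent first; then I_n = V_th/R_th and R_n = R_th.
Step 1 — V_th is the open-circuit voltage V_A - V_B (nothing connected across the terminals).
Nodal analysis, taking node 2 as the 0 V reference.
Source V1 fixes V_0 = 24 V.
KCL at each unknown node (sum of currents leaving = 0; resistances in Ω):
  Node 1: (V_1 - 24)/30000 + (V_1 - 0)/16 + (V_1 - 0)/10000 = 0
Collecting terms: 0.06263 × V_1 = 0.0008  =>  V_1 = 0.01277 V
V_th = V_1 - V_2 = 0.01277 - 0 = 0.01277 V
Step 2 — R_th: zero the source — replace V1 by a short circuit (node 2 merges into node 0) — and find the resistance seen between A (node 1) and B (node 0).
Reduce the network between node 1 (A) and node 0 (B) by series/parallel combination:
  Rp1 = R1 ‖ R2 ‖ R3 (parallel, all between nodes 0 and 1) = 1/(1/30000 + 1/16 + 1/10000) = 15.97 Ω
R_th = 15.97 Ω
I_n = V_th/R_th = 0.01277/15.97 = 0.0008 A, and R_n = R_th = 15.97 Ω

Final answer: I_n = 0.0008 A, R_n = 15.97 Ω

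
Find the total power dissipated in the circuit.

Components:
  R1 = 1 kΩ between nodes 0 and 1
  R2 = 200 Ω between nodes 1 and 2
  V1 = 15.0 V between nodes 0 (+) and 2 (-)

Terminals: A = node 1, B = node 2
Nodal analysis, taking node 2 as the 0 V reference.
Source V1 fixes V_0 = 15 V.
KCL at each unknown node (sum of currents leaving = 0; resistances in Ω):
  Node 1: (V_1 - 15)/1000 + (V_1 - 0)/200 = 0
Collecting terms: 0.006 × V_1 = 0.015  =>  V_1 = 2.5 V
Power in each resistor, P = (ΔV)²/R:
  P_R1 = (15 - 2.5)²/1000 = 0.1562 W
  P_R2 = (2.5 - 0)²/200 = 0.03125 W
P_total = P_R1 + P_R2 = 0.1875 W

Final answer: 0.1875 W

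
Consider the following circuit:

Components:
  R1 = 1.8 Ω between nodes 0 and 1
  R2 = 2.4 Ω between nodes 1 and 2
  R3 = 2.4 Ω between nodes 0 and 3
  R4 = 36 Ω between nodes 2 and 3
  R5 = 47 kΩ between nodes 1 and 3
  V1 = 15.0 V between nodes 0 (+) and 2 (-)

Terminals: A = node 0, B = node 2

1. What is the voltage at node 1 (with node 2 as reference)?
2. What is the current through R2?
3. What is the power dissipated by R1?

Nodal analysis, taking node 2 as the 0 V reference.
Source V1 fixes V_0 = 15 V.
KCL at each unknown node (sum of currents leaving = 0; resistances in Ω):
  Node 1: (V_1 - 15)/1.8 + (V_1 - 0)/2.4 + (V_1 - V_3)/47000 = 0
  Node 3: (V_3 - 15)/2.4 + (V_3 - 0)/36 + (V_3 - V_1)/47000 = 0
Collecting terms (coefficients in siemens):
  0.9722·V_1 - 0.00002128·V_3 = 8.333
  0.4445·V_3 - 0.00002128·V_1 = 6.25
Determinant D = (0.9722)(0.4445) - (-0.00002128)(-0.00002128) = 0.4321
V_1 = [(8.333)(0.4445) - (-0.00002128)(6.25)]/D = 8.572 V
V_3 = [(0.9722)(6.25) - (8.333)(-0.00002128)]/D = 14.06 V
Part 1:
  Read off the nodal solution: V_1 = 8.572 V
Part 2:
  I_R2 = (V_1 - V_2)/R2 = (8.572 - 0)/2.4 = 3.571 A
  Magnitude: I_R2 = 3.571 A
Part 3:
  I_R1 = (V_0 - V_1)/R1 = (15 - 8.572)/1.8 = 3.571 A
  P_R1 = I_R1² × R1 = (3.571)² × 1.8 = 22.96 W

Final answers:
1. V_1 = 8.572 V
2. I_R2 = 3.571 A
3. P_R1 = 22.96 W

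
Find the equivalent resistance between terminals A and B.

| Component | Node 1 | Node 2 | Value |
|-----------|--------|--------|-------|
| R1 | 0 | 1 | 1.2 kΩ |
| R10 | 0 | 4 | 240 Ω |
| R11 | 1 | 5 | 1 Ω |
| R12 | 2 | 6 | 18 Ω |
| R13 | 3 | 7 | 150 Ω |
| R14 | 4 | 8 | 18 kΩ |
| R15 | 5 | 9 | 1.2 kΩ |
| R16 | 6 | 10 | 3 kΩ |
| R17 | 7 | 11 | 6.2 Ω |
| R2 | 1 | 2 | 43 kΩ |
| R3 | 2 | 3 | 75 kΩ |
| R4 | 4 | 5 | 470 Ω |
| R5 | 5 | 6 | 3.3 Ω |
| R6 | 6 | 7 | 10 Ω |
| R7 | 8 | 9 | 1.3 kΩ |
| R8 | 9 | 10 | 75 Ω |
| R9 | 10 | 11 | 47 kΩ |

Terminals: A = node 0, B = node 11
The network is not a plain series/parallel combination. Inject a 1 A test current into terminal A (node 0) and return it from terminal B (node 11); then R_eq = V_A / (1 A).
Nodal analysis, taking node 11 as the 0 V reference.
Current source I_test pushes 1 A into node 0 and draws it out of node 11.
KCL at each unknown node (sum of currents leaving = 0; resistances in Ω):
  Node 0: (V_0 - V_1)/1200 + (V_0 - V_4)/240 - 1 = 0
  Node 1: (V_1 - V_0)/1200 + (V_1 - V_2)/43000 + (V_1 - V_5)/1 = 0
  Node 2: (V_2 - V_1)/43000 + (V_2 - V_3)/75000 + (V_2 - V_6)/18 = 0
  Node 3: (V_3 - V_2)/75000 + (V_3 - V_7)/150 = 0
  Node 4: (V_4 - V_0)/240 + (V_4 - V_5)/470 + (V_4 - V_8)/18000 = 0
  Node 5: (V_5 - V_1)/1 + (V_5 - V_4)/470 + (V_5 - V_6)/3.3 + (V_5 - V_9)/1200 = 0
  Node 6: (V_6 - V_2)/18 + (V_6 - V_5)/3.3 + (V_6 - V_7)/10 + (V_6 - V_10)/3000 = 0
  Node 7: (V_7 - V_3)/150 + (V_7 - V_6)/10 + (V_7 - 0)/6.2 = 0
  Node 8: (V_8 - V_4)/18000 + (V_8 - V_9)/1300 = 0
  Node 9: (V_9 - V_5)/1200 + (V_9 - V_8)/1300 + (V_9 - V_10)/75 = 0
  Node 10: (V_10 - V_6)/3000 + (V_10 - V_9)/75 + (V_10 - 0)/47000 = 0
Collecting terms (coefficients in siemens):
  0.005·V_0 - 0.0008333·V_1 - 0.004167·V_4 = 1
  1.001·V_1 - 0.0008333·V_0 - 0.00002326·V_2 - 1·V_5 = 0
  0.05559·V_2 - 0.00002326·V_1 - 0.00001333·V_3 - 0.05556·V_6 = 0
  0.00668·V_3 - 0.00001333·V_2 - 0.006667·V_7 = 0
  0.00635·V_4 - 0.004167·V_0 - 0.002128·V_5 - 0.00005556·V_8 = 0
  1.306·V_5 - 1·V_1 - 0.002128·V_4 - 0.303·V_6 - 0.0008333·V_9 = 0
  0.4589·V_6 - 0.05556·V_2 - 0.303·V_5 - 0.1·V_7 - 0.0003333·V_10 = 0
  0.268·V_7 - 0.006667·V_3 - 0.1·V_6 = 0
  0.0008248·V_8 - 0.00005556·V_4 - 0.0007692·V_9 = 0
  0.01494·V_9 - 0.0008333·V_5 - 0.0007692·V_8 - 0.01333·V_10 = 0
  0.01369·V_10 - 0.0003333·V_6 - 0.01333·V_9 = 0
Solving these 11 simultaneous equations (Gaussian elimination) gives:
  V_0 = 461.4 V, V_1 = 19.84 V, V_2 = 16.19 V, V_3 = 6.216 V
  V_4 = 309.7 V, V_5 = 19.47 V, V_6 = 16.19 V, V_7 = 6.196 V
  V_8 = 49.31 V, V_9 = 30.5 V, V_10 = 30.1 V
R_eq = V_0 / 1 A = 461.4 Ω

Final answer: 461.4 Ω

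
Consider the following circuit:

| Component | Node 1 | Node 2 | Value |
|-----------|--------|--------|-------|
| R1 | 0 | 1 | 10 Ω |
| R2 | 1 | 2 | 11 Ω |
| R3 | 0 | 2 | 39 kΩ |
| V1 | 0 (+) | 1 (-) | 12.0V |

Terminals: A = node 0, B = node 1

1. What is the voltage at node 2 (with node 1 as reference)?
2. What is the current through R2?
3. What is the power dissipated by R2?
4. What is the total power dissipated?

Nodal analysis, taking node 1 as the 0 V reference.
Source V1 fixes V_0 = 12 V.
KCL at each unknown node (sum of currents leaving = 0; resistances in Ω):
  Node 2: (V_2 - 0)/11 + (V_2 - 12)/39000 = 0
Collecting terms: 0.09093 × V_2 = 0.0003077  =>  V_2 = 0.003384 V
Part 1:
  Read off the nodal solution: V_2 = 0.003384 V
Part 2:
  I_R2 = (V_1 - V_2)/R2 = (0 - 0.003384)/11 = -0.0003076 A
  Magnitude: I_R2 = 0.0003076 A
Part 3:
  I_R2 = (V_1 - V_2)/R2 = (0 - 0.003384)/11 = -0.0003076 A
  P_R2 = I_R2² × R2 = (-0.0003076)² × 11 = 0.000001041 W
Part 4:
  Power in each resistor, P = (ΔV)²/R:
    P_R1 = (12 - 0)²/10 = 14.4 W
    P_R2 = (0 - 0.003384)²/11 = 0.000001041 W
    P_R3 = (12 - 0.003384)²/39000 = 0.00369 W
  P_total = P_R1 + P_R2 + P_R3 = 14.4 W

Final answers:
1. V_2 = 0.003384 V
2. I_R2 = 0.0003076 A
3. P_R2 = 1.041e-06 W
4. P_total = 14.4 W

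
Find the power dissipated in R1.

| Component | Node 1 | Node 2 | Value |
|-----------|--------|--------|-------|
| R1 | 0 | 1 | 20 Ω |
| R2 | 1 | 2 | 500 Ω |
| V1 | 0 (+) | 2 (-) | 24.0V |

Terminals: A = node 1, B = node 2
Nodal analysis, taking node 2 as the 0 V reference.
Source V1 fixes V_0 = 24 V.
KCL at each unknown node (sum of currents leaving = 0; resistances in Ω):
  Node 1: (V_1 - 24)/20 + (V_1 - 0)/500 = 0
Collecting terms: 0.052 × V_1 = 1.2  =>  V_1 = 23.08 V
I_R1 = (V_0 - V_1)/R1 = (24 - 23.08)/20 = 0.04615 A
P_R1 = I_R1² × R1 = (0.04615)² × 20 = 0.0426 W

Final answer: 0.0426 W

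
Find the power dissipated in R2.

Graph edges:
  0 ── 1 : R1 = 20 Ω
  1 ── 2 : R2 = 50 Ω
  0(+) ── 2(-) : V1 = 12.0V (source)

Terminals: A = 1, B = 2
Nodal analysis, taking node 2 as the 0 V reference.
Source V1 fixes V_0 = 12 V.
KCL at each unknown node (sum of currents leaving = 0; resistances in Ω):
  Node 1: (V_1 - 12)/20 + (V_1 - 0)/50 = 0
Collecting terms: 0.07 × V_1 = 0.6  =>  V_1 = 8.571 V
I_R2 = (V_1 - V_2)/R2 = (8.571 - 0)/50 = 0.1714 A
P_R2 = I_R2² × R2 = (0.1714)² × 50 = 1.469 W

Final answer: 1.469 W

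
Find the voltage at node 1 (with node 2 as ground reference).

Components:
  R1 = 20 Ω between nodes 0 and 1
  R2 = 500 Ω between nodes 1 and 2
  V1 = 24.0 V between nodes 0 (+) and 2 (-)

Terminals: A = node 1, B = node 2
Nodal analysis, taking node 2 as the 0 V reference.
Source V1 fixes V_0 = 24 V.
KCL at each unknown node (sum of currents leaving = 0; resistances in Ω):
  Node 1: (V_1 - 24)/20 + (V_1 - 0)/500 = 0
Collecting terms: 0.052 × V_1 = 1.2  =>  V_1 = 23.08 V
The requested potential is V_1 = 23.08 V.

Final answer: V_1 = 23.08 V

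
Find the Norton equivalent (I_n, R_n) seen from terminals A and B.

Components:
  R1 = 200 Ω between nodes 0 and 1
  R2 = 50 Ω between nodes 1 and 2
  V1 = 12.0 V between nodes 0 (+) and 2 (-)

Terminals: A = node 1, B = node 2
Find the Thévenin equivalent first; then I_n = V_th/R_th and R_n = R_th.
Step 1 — V_th is the open-circuit voltage V_A - V_B (nothing connected across the terminals).
Nodal analysis, taking node 2 as the 0 V reference.
Source V1 fixes V_0 = 12 V.
KCL at each unknown node (sum of currents leaving = 0; resistances in Ω):
  Node 1: (V_1 - 12)/200 + (V_1 - 0)/50 = 0
Collecting terms: 0.025 × V_1 = 0.06  =>  V_1 = 2.4 V
V_th = V_1 - V_2 = 2.4 - 0 = 2.4 V
Step 2 — R_th: zero the source — replace V1 by a short circuit (node 2 merges into node 0) — and find the resistance seen between A (node 1) and B (node 0).
Reduce the network between node 1 (A) and node 0 (B) by series/parallel combination:
  Rp1 = R1 ‖ R2 (parallel, both between nodes 0 and 1) = 1/(1/200 + 1/50) = 40 Ω
R_th = 40 Ω
I_n = V_th/R_th = 2.4/40 = 0.06 A, and R_n = R_th = 40 Ω

Final answer: I_n = 0.06 A, R_n = 40 Ω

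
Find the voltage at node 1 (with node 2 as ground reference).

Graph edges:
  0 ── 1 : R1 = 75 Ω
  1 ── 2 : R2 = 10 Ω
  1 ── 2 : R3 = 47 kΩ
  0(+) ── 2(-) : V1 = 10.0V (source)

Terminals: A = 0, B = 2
Nodal analysis, taking node 2 as the 0 V reference.
Source V1 fixes V_0 = 10 V.
KCL at each unknown node (sum of currents leaving = 0; resistances in Ω):
  Node 1: (V_1 - 10)/75 + (V_1 - 0)/10 + (V_1 - 0)/47000 = 0
Collecting terms: 0.1134 × V_1 = 0.1333  =>  V_1 = 1.176 V
The requested potential is V_1 = 1.176 V.

Final answer: V_1 = 1.176 V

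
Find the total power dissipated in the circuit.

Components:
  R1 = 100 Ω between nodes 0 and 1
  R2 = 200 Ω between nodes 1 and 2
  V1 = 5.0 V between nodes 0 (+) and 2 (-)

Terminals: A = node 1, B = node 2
Nodal analysis, taking node 2 as the 0 V reference.
Source V1 fixes V_0 = 5 V.
KCL at each unknown node (sum of currents leaving = 0; resistances in Ω):
  Node 1: (V_1 - 5)/100 + (V_1 - 0)/200 = 0
Collecting terms: 0.015 × V_1 = 0.05  =>  V_1 = 3.333 V
Power in each resistor, P = (ΔV)²/R:
  P_R1 = (5 - 3.333)²/100 = 0.02778 W
  P_R2 = (3.333 - 0)²/200 = 0.05556 W
P_total = P_R1 + P_R2 = 0.08333 W

Final answer: 0.08333 W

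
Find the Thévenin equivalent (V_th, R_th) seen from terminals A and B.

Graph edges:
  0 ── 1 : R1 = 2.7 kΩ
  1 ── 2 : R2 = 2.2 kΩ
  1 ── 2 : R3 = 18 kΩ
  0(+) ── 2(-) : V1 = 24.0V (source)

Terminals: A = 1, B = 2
Step 1 — V_th is the open-circuit voltage V_A - V_B (nothing connected across the terminals).
Nodal analysis, taking node 2 as the 0 V reference.
Source V1 fixes V_0 = 24 V.
KCL at each unknown node (sum of currents leaving = 0; resistances in Ω):
  Node 1: (V_1 - 24)/2700 + (V_1 - 0)/2200 + (V_1 - 0)/18000 = 0
Collecting terms: 0.0008805 × V_1 = 0.008889  =>  V_1 = 10.1 V
V_th = V_1 - V_2 = 10.1 - 0 = 10.1 V
Step 2 — R_th: zero the source — replace V1 by a short circuit (node 2 merges into node 0) — and find the resistance seen between A (node 1) and B (node 0).
Reduce the network between node 1 (A) and node 0 (B) by series/parallel combination:
  Rp1 = R1 ‖ R2 ‖ R3 (parallel, all between nodes 0 and 1) = 1/(1/2700 + 1/2200 + 1/18000) = 1136 Ω
R_th = 1.136 kΩ

Final answer: V_th = 10.1 V, R_th = 1.136 kΩ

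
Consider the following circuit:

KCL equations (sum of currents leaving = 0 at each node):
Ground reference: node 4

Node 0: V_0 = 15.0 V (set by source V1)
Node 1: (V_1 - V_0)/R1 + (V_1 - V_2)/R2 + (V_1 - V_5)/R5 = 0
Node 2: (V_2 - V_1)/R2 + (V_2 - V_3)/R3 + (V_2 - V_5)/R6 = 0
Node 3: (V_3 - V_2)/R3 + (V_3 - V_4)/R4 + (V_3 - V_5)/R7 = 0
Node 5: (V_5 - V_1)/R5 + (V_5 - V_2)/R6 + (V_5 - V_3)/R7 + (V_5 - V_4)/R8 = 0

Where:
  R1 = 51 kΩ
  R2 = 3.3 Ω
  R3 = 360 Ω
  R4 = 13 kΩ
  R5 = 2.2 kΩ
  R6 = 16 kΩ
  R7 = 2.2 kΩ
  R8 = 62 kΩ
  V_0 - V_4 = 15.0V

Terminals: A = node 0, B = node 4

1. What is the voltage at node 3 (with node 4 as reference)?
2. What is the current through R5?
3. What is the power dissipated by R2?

Nodal analysis, taking node 4 as the 0 V reference.
Source V1 fixes V_0 = 15 V.
KCL at each unknown node (sum of currents leaving = 0; resistances in Ω):
  Node 1: (V_1 - 15)/51000 + (V_1 - V_2)/3.3 + (V_1 - V_5)/2200 = 0
  Node 2: (V_2 - V_1)/3.3 + (V_2 - V_3)/360 + (V_2 - V_5)/16000 = 0
  Node 3: (V_3 - V_2)/360 + (V_3 - 0)/13000 + (V_3 - V_5)/2200 = 0
  Node 5: (V_5 - V_1)/2200 + (V_5 - V_2)/16000 + (V_5 - V_3)/2200 + (V_5 - 0)/62000 = 0
Collecting terms (coefficients in siemens):
  0.3035·V_1 - 0.303·V_2 - 0.0004545·V_5 = 0.0002941
  0.3059·V_2 - 0.303·V_1 - 0.002778·V_3 - 0.0000625·V_5 = 0
  0.003309·V_3 - 0.002778·V_2 - 0.0004545·V_5 = 0
  0.0009877·V_5 - 0.0004545·V_1 - 0.0000625·V_2 - 0.0004545·V_3 = 0
Solving these 4 simultaneous equations (Gaussian elimination) gives:
  V_1 = 2.672 V, V_2 = 2.671 V, V_3 = 2.598 V, V_5 = 2.594 V
Part 1:
  Read off the nodal solution: V_3 = 2.598 V
Part 2:
  I_R5 = (V_1 - V_5)/R5 = (2.672 - 2.594)/2200 = 0.00003519 A
  Magnitude: I_R5 = 0.00003519 A
Part 3:
  I_R2 = (V_1 - V_2)/R2 = (2.672 - 2.671)/3.3 = 0.0002065 A
  P_R2 = I_R2² × R2 = (0.0002065)² × 3.3 = 0.0000001408 W

Final answers:
1. V_3 = 2.598 V
2. I_R5 = 3.519e-05 A
3. P_R2 = 1.408e-07 W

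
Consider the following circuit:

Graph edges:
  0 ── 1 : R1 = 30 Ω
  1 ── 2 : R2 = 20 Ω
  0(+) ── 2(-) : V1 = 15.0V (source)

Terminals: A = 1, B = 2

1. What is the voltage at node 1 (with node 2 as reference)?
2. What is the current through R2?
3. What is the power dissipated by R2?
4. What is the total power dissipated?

Nodal analysis, taking node 2 as the 0 V reference.
Source V1 fixes V_0 = 15 V.
KCL at each unknown node (sum of currents leaving = 0; resistances in Ω):
  Node 1: (V_1 - 15)/30 + (V_1 - 0)/20 = 0
Collecting terms: 0.08333 × V_1 = 0.5  =>  V_1 = 6 V
Part 1:
  Read off the nodal solution: V_1 = 6 V
Part 2:
  I_R2 = (V_1 - V_2)/R2 = (6 - 0)/20 = 0.3 A
  Magnitude: I_R2 = 0.3 A
Part 3:
  I_R2 = (V_1 - V_2)/R2 = (6 - 0)/20 = 0.3 A
  P_R2 = I_R2² × R2 = (0.3)² × 20 = 1.8 W
Part 4:
  Power in each resistor, P = (ΔV)²/R:
    P_R1 = (15 - 6)²/30 = 2.7 W
    P_R2 = (6 - 0)²/20 = 1.8 W
  P_total = P_R1 + P_R2 = 4.5 W

Final answers:
1. V_1 = 6 V
2. I_R2 = 0.3 A
3. P_R2 = 1.8 W
4. P_total = 4.5 W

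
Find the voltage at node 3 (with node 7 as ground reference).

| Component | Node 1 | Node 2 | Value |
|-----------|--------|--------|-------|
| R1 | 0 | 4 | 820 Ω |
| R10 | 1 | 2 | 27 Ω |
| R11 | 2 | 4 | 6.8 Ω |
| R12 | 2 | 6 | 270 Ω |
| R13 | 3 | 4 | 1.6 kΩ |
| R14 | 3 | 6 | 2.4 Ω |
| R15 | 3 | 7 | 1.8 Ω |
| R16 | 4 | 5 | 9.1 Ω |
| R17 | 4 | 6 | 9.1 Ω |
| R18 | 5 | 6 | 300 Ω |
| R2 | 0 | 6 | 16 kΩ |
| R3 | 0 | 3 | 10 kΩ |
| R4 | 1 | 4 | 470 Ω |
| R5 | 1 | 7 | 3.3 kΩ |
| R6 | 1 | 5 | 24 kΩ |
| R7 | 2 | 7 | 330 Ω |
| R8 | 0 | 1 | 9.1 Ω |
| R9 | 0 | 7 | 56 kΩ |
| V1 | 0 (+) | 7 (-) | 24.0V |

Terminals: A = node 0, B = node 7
Nodal analysis, taking node 7 as the 0 V reference.
Source V1 fixes V_0 = 24 V.
KCL at each unknown node (sum of currents leaving = 0; resistances in Ω):
  Node 1: (V_1 - V_4)/470 + (V_1 - 0)/3300 + (V_1 - V_5)/24000 + (V_1 - 24)/9.1 + (V_1 - V_2)/27 = 0
  Node 2: (V_2 - 0)/330 + (V_2 - V_1)/27 + (V_2 - V_4)/6.8 + (V_2 - V_6)/270 = 0
  Node 3: (V_3 - 24)/10000 + (V_3 - V_4)/1600 + (V_3 - V_6)/2.4 + (V_3 - 0)/1.8 = 0
  Node 4: (V_4 - 24)/820 + (V_4 - V_1)/470 + (V_4 - V_2)/6.8 + (V_4 - V_3)/1600 + (V_4 - V_5)/9.1 + (V_4 - V_6)/9.1 = 0
  Node 5: (V_5 - V_1)/24000 + (V_5 - V_4)/9.1 + (V_5 - V_6)/300 = 0
  Node 6: (V_6 - 24)/16000 + (V_6 - V_2)/270 + (V_6 - V_3)/2.4 + (V_6 - V_4)/9.1 + (V_6 - V_5)/300 = 0
Collecting terms (coefficients in siemens):
  0.1494·V_1 - 0.03704·V_2 - 0.002128·V_4 - 0.00004167·V_5 = 2.637
  0.1908·V_2 - 0.03704·V_1 - 0.1471·V_4 - 0.003704·V_6 = 0
  0.9729·V_3 - 0.000625·V_4 - 0.4167·V_6 = 0.0024
  0.3708·V_4 - 0.002128·V_1 - 0.1471·V_2 - 0.000625·V_3 - 0.1099·V_5 - 0.1099·V_6 = 0.02927
  0.1133·V_5 - 0.00004167·V_1 - 0.1099·V_4 - 0.003333·V_6 = 0
  0.5337·V_6 - 0.003704·V_2 - 0.4167·V_3 - 0.1099·V_4 - 0.003333·V_5 = 0.0015
Solving these 6 simultaneous equations (Gaussian elimination) gives:
  V_1 = 19.78 V, V_2 = 8.265 V, V_3 = 0.8248 V, V_4 = 5.694 V
  V_5 = 5.588 V, V_6 = 1.912 V
The requested potential is V_3 = 0.8248 V.

Final answer: V_3 = 0.8248 V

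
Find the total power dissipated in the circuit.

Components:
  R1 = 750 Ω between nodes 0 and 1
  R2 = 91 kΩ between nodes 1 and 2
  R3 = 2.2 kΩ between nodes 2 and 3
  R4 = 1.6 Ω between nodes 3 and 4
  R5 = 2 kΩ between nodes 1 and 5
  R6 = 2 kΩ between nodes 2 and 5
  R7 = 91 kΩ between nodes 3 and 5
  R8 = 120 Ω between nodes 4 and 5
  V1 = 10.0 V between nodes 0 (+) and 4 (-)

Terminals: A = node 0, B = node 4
Nodal analysis, taking node 4 as the 0 V reference.
Source V1 fixes V_0 = 10 V.
KCL at each unknown node (sum of currents leaving = 0; resistances in Ω):
  Node 1: (V_1 - 10)/750 + (V_1 - V_2)/91000 + (V_1 - V_5)/2000 = 0
  Node 2: (V_2 - V_1)/91000 + (V_2 - V_3)/2200 + (V_2 - V_5)/2000 = 0
  Node 3: (V_3 - V_2)/2200 + (V_3 - 0)/1.6 + (V_3 - V_5)/91000 = 0
  Node 5: (V_5 - V_1)/2000 + (V_5 - V_2)/2000 + (V_5 - V_3)/91000 + (V_5 - 0)/120 = 0
Collecting terms (coefficients in siemens):
  0.001844·V_1 - 0.00001099·V_2 - 0.0005·V_5 = 0.01333
  0.0009655·V_2 - 0.00001099·V_1 - 0.0004545·V_3 - 0.0005·V_5 = 0
  0.6255·V_3 - 0.0004545·V_2 - 0.00001099·V_5 = 0
  0.009344·V_5 - 0.0005·V_1 - 0.0005·V_2 - 0.00001099·V_3 = 0
Solving these 4 simultaneous equations (Gaussian elimination) gives:
  V_1 = 7.342 V, V_2 = 0.2953 V, V_3 = 0.0002218 V, V_5 = 0.4087 V
Power in each resistor, P = (ΔV)²/R:
  P_R1 = (10 - 7.342)²/750 = 0.00942 W
  P_R2 = (7.342 - 0.2953)²/91000 = 0.0005457 W
  P_R3 = (0.2953 - 0.0002218)²/2200 = 0.00003957 W
  P_R4 = (0.0002218 - 0)²/1.6 = 0.00000003074 W
  P_R5 = (7.342 - 0.4087)²/2000 = 0.02404 W
  P_R6 = (0.2953 - 0.4087)²/2000 = 0.000006426 W
  P_R7 = (0.0002218 - 0.4087)²/91000 = 0.000001833 W
  P_R8 = (0 - 0.4087)²/120 = 0.001392 W
P_total = P_R1 + P_R2 + P_R3 + P_R4 + P_R5 + P_R6 + P_R7 + P_R8 = 0.03544 W

Final answer: 0.03544 W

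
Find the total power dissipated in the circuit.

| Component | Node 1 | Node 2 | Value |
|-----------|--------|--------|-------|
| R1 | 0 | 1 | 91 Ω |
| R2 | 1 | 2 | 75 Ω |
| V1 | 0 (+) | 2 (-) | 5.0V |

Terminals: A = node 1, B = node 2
Nodal analysis, taking node 2 as the 0 V reference.
Source V1 fixes V_0 = 5 V.
KCL at each unknown node (sum of currents leaving = 0; resistances in Ω):
  Node 1: (V_1 - 5)/91 + (V_1 - 0)/75 = 0
Collecting terms: 0.02432 × V_1 = 0.05495  =>  V_1 = 2.259 V
Power in each resistor, P = (ΔV)²/R:
  P_R1 = (5 - 2.259)²/91 = 0.08256 W
  P_R2 = (2.259 - 0)²/75 = 0.06804 W
P_total = P_R1 + P_R2 = 0.1506 W

Final answer: 0.1506 W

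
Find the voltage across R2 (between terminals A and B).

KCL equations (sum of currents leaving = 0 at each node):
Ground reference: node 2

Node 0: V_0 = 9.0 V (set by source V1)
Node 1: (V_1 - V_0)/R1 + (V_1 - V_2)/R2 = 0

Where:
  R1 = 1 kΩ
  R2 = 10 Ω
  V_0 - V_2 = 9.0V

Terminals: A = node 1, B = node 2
R1 and R2 are in series across V1 (node 0 → node 1 → node 2), and the output A–B is taken across R2, so this is a voltage divider.
Series current: I = V1/(R1 + R2) = 9/(1000 + 10) = 9/1010 = 0.008911 A
V_R2 = I × R2 = V1 × R2/(R1 + R2) = 9 × 10/1010 = 0.08911 V

Final answer: 0.08911 V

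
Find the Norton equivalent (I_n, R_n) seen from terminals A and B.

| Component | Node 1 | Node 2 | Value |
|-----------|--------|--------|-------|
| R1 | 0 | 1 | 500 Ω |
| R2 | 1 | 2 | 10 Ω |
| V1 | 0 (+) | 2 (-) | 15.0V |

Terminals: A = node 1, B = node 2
Find the Thévenin equivalent first; then I_n = V_th/R_th and R_n = R_th.
Step 1 — V_th is the open-circuit voltage V_A - V_B (nothing connected across the terminals).
Nodal analysis, taking node 2 as the 0 V reference.
Source V1 fixes V_0 = 15 V.
KCL at each unknown node (sum of currents leaving = 0; resistances in Ω):
  Node 1: (V_1 - 15)/500 + (V_1 - 0)/10 = 0
Collecting terms: 0.102 × V_1 = 0.03  =>  V_1 = 0.2941 V
V_th = V_1 - V_2 = 0.2941 - 0 = 0.2941 V
Step 2 — R_th: zero the source — replace V1 by a short circuit (node 2 merges into node 0) — and find the resistance seen between A (node 1) and B (node 0).
Reduce the network between node 1 (A) and node 0 (B) by series/parallel combination:
  Rp1 = R1 ‖ R2 (parallel, both between nodes 0 and 1) = 1/(1/500 + 1/10) = 9.804 Ω
R_th = 9.804 Ω
I_n = V_th/R_th = 0.2941/9.804 = 0.03 A, and R_n = R_th = 9.804 Ω

Final answer: I_n = 0.03 A, R_n = 9.804 Ω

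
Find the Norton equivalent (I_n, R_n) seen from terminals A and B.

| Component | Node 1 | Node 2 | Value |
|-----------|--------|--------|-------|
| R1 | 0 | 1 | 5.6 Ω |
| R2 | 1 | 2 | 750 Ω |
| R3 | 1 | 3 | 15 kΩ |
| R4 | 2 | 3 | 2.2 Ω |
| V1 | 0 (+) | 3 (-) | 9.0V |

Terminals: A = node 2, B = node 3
Find the Thévenin equivalent first; then I_n = V_th/R_th and R_n = R_th.
Step 1 — V_th is the open-circuit voltage V_A - V_B (nothing connected across the terminals).
Nodal analysis, taking node 3 as the 0 V reference.
Source V1 fixes V_0 = 9 V.
KCL at each unknown node (sum of currents leaving = 0; resistances in Ω):
  Node 1: (V_1 - 9)/5.6 + (V_1 - V_2)/750 + (V_1 - 0)/15000 = 0
  Node 2: (V_2 - V_1)/750 + (V_2 - 0)/2.2 = 0
Collecting terms (coefficients in siemens):
  0.18·V_1 - 0.001333·V_2 = 1.607
  0.4559·V_2 - 0.001333·V_1 = 0
Determinant D = (0.18)(0.4559) - (-0.001333)(-0.001333) = 0.08204
V_1 = [(1.607)(0.4559) - (-0.001333)(0)]/D = 8.93 V
V_2 = [(0.18)(0) - (1.607)(-0.001333)]/D = 0.02612 V
V_th = V_2 - V_3 = 0.02612 - 0 = 0.02612 V
Step 2 — R_th: zero the source — replace V1 by a short circuit (node 3 merges into node 0) — and find the resistance seen between A (node 2) and B (node 0).
Reduce the network between node 2 (A) and node 0 (B) by series/parallel combination:
  Rp1 = R1 ‖ R3 (parallel, both between nodes 0 and 1) = 1/(1/5.6 + 1/15000) = 5.598 Ω
  Rs1 = R2 + Rp1 (series, joined only at node 1) = 750 + 5.598 = 755.6 Ω
  Rp2 = R4 ‖ Rs1 (parallel, both between nodes 0 and 2) = 1/(1/2.2 + 1/755.6) = 2.194 Ω
R_th = 2.194 Ω
I_n = V_th/R_th = 0.02612/2.194 = 0.01191 A, and R_n = R_th = 2.194 Ω

Final answer: I_n = 0.01191 A, R_n = 2.194 Ω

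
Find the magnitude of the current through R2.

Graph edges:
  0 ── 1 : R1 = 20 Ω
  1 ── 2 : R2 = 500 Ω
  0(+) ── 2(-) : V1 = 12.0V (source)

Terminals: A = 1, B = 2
Nodal analysis, taking node 2 as the 0 V reference.
Source V1 fixes V_0 = 12 V.
KCL at each unknown node (sum of currents leaving = 0; resistances in Ω):
  Node 1: (V_1 - 12)/20 + (V_1 - 0)/500 = 0
Collecting terms: 0.052 × V_1 = 0.6  =>  V_1 = 11.54 V
I_R2 = (V_1 - V_2)/R2 = (11.54 - 0)/500 = 0.02308 A
|I_R2| = 0.02308 A

Final answer: |I_R2| = 0.02308 A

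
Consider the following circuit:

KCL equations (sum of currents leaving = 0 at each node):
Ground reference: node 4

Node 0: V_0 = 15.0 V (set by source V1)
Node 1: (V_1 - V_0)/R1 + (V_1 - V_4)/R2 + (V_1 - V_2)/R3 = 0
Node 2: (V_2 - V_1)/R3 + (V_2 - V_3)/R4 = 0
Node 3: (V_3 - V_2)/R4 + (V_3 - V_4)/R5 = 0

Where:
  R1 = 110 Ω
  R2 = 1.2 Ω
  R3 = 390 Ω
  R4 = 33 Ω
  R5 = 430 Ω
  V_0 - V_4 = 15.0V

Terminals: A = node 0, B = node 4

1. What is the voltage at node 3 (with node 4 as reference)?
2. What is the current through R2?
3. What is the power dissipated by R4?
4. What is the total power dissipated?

Nodal analysis, taking node 4 as the 0 V reference.
Source V1 fixes V_0 = 15 V.
KCL at each unknown node (sum of currents leaving = 0; resistances in Ω):
  Node 1: (V_1 - 15)/110 + (V_1 - 0)/1.2 + (V_1 - V_2)/390 = 0
  Node 2: (V_2 - V_1)/390 + (V_2 - V_3)/33 = 0
  Node 3: (V_3 - V_2)/33 + (V_3 - 0)/430 = 0
Collecting terms (coefficients in siemens):
  0.845·V_1 - 0.002564·V_2 = 0.1364
  0.03287·V_2 - 0.002564·V_1 - 0.0303·V_3 = 0
  0.03263·V_3 - 0.0303·V_2 = 0
Solving these 3 simultaneous equations (Gaussian elimination) gives:
  V_1 = 0.1616 V, V_2 = 0.08774 V, V_3 = 0.08149 V
Part 1:
  Read off the nodal solution: V_3 = 0.08149 V
Part 2:
  I_R2 = (V_1 - V_4)/R2 = (0.1616 - 0)/1.2 = 0.1347 A
  Magnitude: I_R2 = 0.1347 A
Part 3:
  I_R4 = (V_2 - V_3)/R4 = (0.08774 - 0.08149)/33 = 0.0001895 A
  P_R4 = I_R4² × R4 = (0.0001895)² × 33 = 0.000001185 W
Part 4:
  Power in each resistor, P = (ΔV)²/R:
    P_R1 = (15 - 0.1616)²/110 = 2.002 W
    P_R2 = (0.1616 - 0)²/1.2 = 0.02177 W
    P_R3 = (0.1616 - 0.08774)²/390 = 0.00001401 W
    P_R4 = (0.08774 - 0.08149)²/33 = 0.000001185 W
    P_R5 = (0.08149 - 0)²/430 = 0.00001544 W
  P_total = P_R1 + P_R2 + P_R3 + P_R4 + P_R5 = 2.023 W

Final answers:
1. V_3 = 0.08149 V
2. I_R2 = 0.1347 A
3. P_R4 = 1.185e-06 W
4. P_total = 2.023 W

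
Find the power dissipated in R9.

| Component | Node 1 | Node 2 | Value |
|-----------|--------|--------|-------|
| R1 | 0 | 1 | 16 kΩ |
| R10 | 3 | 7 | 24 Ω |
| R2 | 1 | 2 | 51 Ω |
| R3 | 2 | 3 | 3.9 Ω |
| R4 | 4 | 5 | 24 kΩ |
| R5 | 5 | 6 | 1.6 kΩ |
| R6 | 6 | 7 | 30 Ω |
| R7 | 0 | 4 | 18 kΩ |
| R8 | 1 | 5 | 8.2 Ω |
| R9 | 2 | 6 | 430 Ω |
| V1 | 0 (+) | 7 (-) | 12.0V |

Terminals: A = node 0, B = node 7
Nodal analysis, taking node 7 as the 0 V reference.
Source V1 fixes V_0 = 12 V.
KCL at each unknown node (sum of currents leaving = 0; resistances in Ω):
  Node 1: (V_1 - 12)/16000 + (V_1 - V_2)/51 + (V_1 - V_5)/8.2 = 0
  Node 2: (V_2 - V_1)/51 + (V_2 - V_3)/3.9 + (V_2 - V_6)/430 = 0
  Node 3: (V_3 - V_2)/3.9 + (V_3 - 0)/24 = 0
  Node 4: (V_4 - V_5)/24000 + (V_4 - 12)/18000 = 0
  Node 5: (V_5 - V_4)/24000 + (V_5 - V_6)/1600 + (V_5 - V_1)/8.2 = 0
  Node 6: (V_6 - V_5)/1600 + (V_6 - 0)/30 + (V_6 - V_2)/430 = 0
Collecting terms (coefficients in siemens):
  0.1416·V_1 - 0.01961·V_2 - 0.122·V_5 = 0.00075
  0.2783·V_2 - 0.01961·V_1 - 0.2564·V_3 - 0.002326·V_6 = 0
  0.2981·V_3 - 0.2564·V_2 = 0
  0.00009722·V_4 - 0.00004167·V_5 = 0.0006667
  0.1226·V_5 - 0.122·V_1 - 0.00004167·V_4 - 0.000625·V_6 = 0
  0.03628·V_6 - 0.002326·V_2 - 0.000625·V_5 = 0
Solving these 6 simultaneous equations (Gaussian elimination) gives:
  V_1 = 0.07601 V, V_2 = 0.02592 V, V_3 = 0.0223 V, V_4 = 6.891 V
  V_5 = 0.07796 V, V_6 = 0.003004 V
I_R9 = (V_2 - V_6)/R9 = (0.02592 - 0.003004)/430 = 0.00005329 A
P_R9 = I_R9² × R9 = (0.00005329)² × 430 = 0.000001221 W

Final answer: 1.221e-06 W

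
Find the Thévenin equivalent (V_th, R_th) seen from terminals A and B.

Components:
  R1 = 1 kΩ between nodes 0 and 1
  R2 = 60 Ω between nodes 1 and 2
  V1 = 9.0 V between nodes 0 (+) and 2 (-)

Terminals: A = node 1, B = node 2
Step 1 — V_th is the open-circuit voltage V_A - V_B (nothing connected across the terminals).
Nodal analysis, taking node 2 as the 0 V reference.
Source V1 fixes V_0 = 9 V.
KCL at each unknown node (sum of currents leaving = 0; resistances in Ω):
  Node 1: (V_1 - 9)/1000 + (V_1 - 0)/60 = 0
Collecting terms: 0.01767 × V_1 = 0.009  =>  V_1 = 0.5094 V
V_th = V_1 - V_2 = 0.5094 - 0 = 0.5094 V
Step 2 — R_th: zero the source — replace V1 by a short circuit (node 2 merges into node 0) — and find the resistance seen between A (node 1) and B (node 0).
Reduce the network between node 1 (A) and node 0 (B) by series/parallel combination:
  Rp1 = R1 ‖ R2 (parallel, both between nodes 0 and 1) = 1/(1/1000 + 1/60) = 56.6 Ω
R_th = 56.6 Ω

Final answer: V_th = 0.5094 V, R_th = 56.6 Ω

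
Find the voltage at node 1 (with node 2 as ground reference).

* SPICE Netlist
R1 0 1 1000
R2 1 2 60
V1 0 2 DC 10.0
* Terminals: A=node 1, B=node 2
Nodal analysis, taking node 2 as the 0 V reference.
Source V1 fixes V_0 = 10 V.
KCL at each unknown node (sum of currents leaving = 0; resistances in Ω):
  Node 1: (V_1 - 10)/1000 + (V_1 - 0)/60 = 0
Collecting terms: 0.01767 × V_1 = 0.01  =>  V_1 = 0.566 V
The requested potential is V_1 = 0.566 V.

Final answer: V_1 = 0.566 V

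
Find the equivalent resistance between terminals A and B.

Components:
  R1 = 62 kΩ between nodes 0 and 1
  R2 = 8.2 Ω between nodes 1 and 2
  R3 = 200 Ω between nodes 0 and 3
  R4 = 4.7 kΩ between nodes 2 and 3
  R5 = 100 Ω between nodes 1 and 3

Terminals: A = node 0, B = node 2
The network is not a plain series/parallel combination. Inject a 1 A test current into terminal A (node 0) and return it from terminal B (node 2); then R_eq = V_A / (1 A).
Nodal analysis, taking node 2 as the 0 V reference.
Current source I_test pushes 1 A into node 0 and draws it out of node 2.
KCL at each unknown node (sum of currents leaving = 0; resistances in Ω):
  Node 0: (V_0 - V_1)/62000 + (V_0 - V_3)/200 - 1 = 0
  Node 1: (V_1 - V_0)/62000 + (V_1 - 0)/8.2 + (V_1 - V_3)/100 = 0
  Node 3: (V_3 - V_0)/200 + (V_3 - V_1)/100 + (V_3 - 0)/4700 = 0
Collecting terms (coefficients in siemens):
  0.005016·V_0 - 0.00001613·V_1 - 0.005·V_3 = 1
  0.132·V_1 - 0.00001613·V_0 - 0.01·V_3 = 0
  0.01521·V_3 - 0.005·V_0 - 0.01·V_1 = 0
Solving these 3 simultaneous equations (Gaussian elimination) gives:
  V_0 = 304.3 V, V_1 = 8.016 V, V_3 = 105.3 V
R_eq = V_0 / 1 A = 304.3 Ω

Final answer: 304.3 Ω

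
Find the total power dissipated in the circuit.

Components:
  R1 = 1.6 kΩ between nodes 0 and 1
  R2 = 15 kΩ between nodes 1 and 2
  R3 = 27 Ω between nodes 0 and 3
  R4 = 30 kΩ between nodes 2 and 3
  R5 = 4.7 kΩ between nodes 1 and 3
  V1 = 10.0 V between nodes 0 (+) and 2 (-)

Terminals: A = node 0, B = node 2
Nodal analysis, taking node 2 as the 0 V reference.
Source V1 fixes V_0 = 10 V.
KCL at each unknown node (sum of currents leaving = 0; resistances in Ω):
  Node 1: (V_1 - 10)/1600 + (V_1 - 0)/15000 + (V_1 - V_3)/4700 = 0
  Node 3: (V_3 - 10)/27 + (V_3 - 0)/30000 + (V_3 - V_1)/4700 = 0
Collecting terms (coefficients in siemens):
  0.0009044·V_1 - 0.0002128·V_3 = 0.00625
  0.03728·V_3 - 0.0002128·V_1 = 0.3704
Determinant D = (0.0009044)(0.03728) - (-0.0002128)(-0.0002128) = 0.00003367
V_1 = [(0.00625)(0.03728) - (-0.0002128)(0.3704)]/D = 9.26 V
V_3 = [(0.0009044)(0.3704) - (0.00625)(-0.0002128)]/D = 9.987 V
Power in each resistor, P = (ΔV)²/R:
  P_R1 = (10 - 9.26)²/1600 = 0.0003424 W
  P_R2 = (9.26 - 0)²/15000 = 0.005716 W
  P_R3 = (10 - 9.987)²/27 = 0.000006419 W
  P_R4 = (0 - 9.987)²/30000 = 0.003325 W
  P_R5 = (9.26 - 9.987)²/4700 = 0.0001125 W
P_total = P_R1 + P_R2 + P_R3 + P_R4 + P_R5 = 0.009502 W

Final answer: 0.009502 W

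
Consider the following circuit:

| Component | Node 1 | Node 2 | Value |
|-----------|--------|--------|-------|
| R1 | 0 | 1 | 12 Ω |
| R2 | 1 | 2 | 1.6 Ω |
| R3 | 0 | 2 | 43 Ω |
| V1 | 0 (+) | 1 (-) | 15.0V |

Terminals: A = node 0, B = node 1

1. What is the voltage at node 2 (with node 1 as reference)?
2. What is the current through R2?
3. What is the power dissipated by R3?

Nodal analysis, taking node 1 as the 0 V reference.
Source V1 fixes V_0 = 15 V.
KCL at each unknown node (sum of currents leaving = 0; resistances in Ω):
  Node 2: (V_2 - 0)/1.6 + (V_2 - 15)/43 = 0
Collecting terms: 0.6483 × V_2 = 0.3488  =>  V_2 = 0.5381 V
Part 1:
  Read off the nodal solution: V_2 = 0.5381 V
Part 2:
  I_R2 = (V_1 - V_2)/R2 = (0 - 0.5381)/1.6 = -0.3363 A
  Magnitude: I_R2 = 0.3363 A
Part 3:
  I_R3 = (V_0 - V_2)/R3 = (15 - 0.5381)/43 = 0.3363 A
  P_R3 = I_R3² × R3 = (0.3363)² × 43 = 4.864 W

Final answers:
1. V_2 = 0.5381 V
2. I_R2 = 0.3363 A
3. P_R3 = 4.864 W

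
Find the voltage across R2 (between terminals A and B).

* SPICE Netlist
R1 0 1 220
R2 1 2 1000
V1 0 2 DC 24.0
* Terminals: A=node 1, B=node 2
R1 and R2 are in series across V1 (node 0 → node 1 → node 2), and the output A–B is taken across R2, so this is a voltage divider.
Series current: I = V1/(R1 + R2) = 24/(220 + 1000) = 24/1220 = 0.01967 A
V_R2 = I × R2 = V1 × R2/(R1 + R2) = 24 × 1000/1220 = 19.67 V

Final answer: 19.67 V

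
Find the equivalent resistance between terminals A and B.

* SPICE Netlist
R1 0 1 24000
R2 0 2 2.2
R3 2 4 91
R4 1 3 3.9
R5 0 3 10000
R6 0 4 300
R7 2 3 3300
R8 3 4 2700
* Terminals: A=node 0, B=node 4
The network is not a plain series/parallel combination. Inject a 1 A test current into terminal A (node 0) and return it from terminal B (node 4); then R_eq = V_A / (1 A).
Nodal analysis, taking node 4 as the 0 V reference.
Current source I_test pushes 1 A into node 0 and draws it out of node 4.
KCL at each unknown node (sum of currents leaving = 0; resistances in Ω):
  Node 0: (V_0 - V_1)/24000 + (V_0 - V_2)/2.2 + (V_0 - V_3)/10000 + (V_0 - 0)/300 - 1 = 0
  Node 1: (V_1 - V_0)/24000 + (V_1 - V_3)/3.9 = 0
  Node 2: (V_2 - V_0)/2.2 + (V_2 - 0)/91 + (V_2 - V_3)/3300 = 0
  Node 3: (V_3 - V_0)/10000 + (V_3 - V_1)/3.9 + (V_3 - V_2)/3300 + (V_3 - 0)/2700 = 0
Collecting terms (coefficients in siemens):
  0.458·V_0 - 0.00004167·V_1 - 0.4545·V_2 - 0.0001·V_3 = 1
  0.2565·V_1 - 0.00004167·V_0 - 0.2564·V_3 = 0
  0.4658·V_2 - 0.4545·V_0 - 0.000303·V_3 = 0
  0.2572·V_3 - 0.0001·V_0 - 0.2564·V_1 - 0.000303·V_2 = 0
Solving these 4 simultaneous equations (Gaussian elimination) gives:
  V_0 = 70.13 V, V_1 = 37.65 V, V_2 = 68.46 V, V_3 = 37.64 V
R_eq = V_0 / 1 A = 70.13 Ω

Final answer: 70.13 Ω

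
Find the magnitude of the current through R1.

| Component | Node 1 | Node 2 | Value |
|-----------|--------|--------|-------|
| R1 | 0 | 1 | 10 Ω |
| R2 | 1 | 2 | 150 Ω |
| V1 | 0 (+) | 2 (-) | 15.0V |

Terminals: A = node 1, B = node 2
Nodal analysis, taking node 2 as the 0 V reference.
Source V1 fixes V_0 = 15 V.
KCL at each unknown node (sum of currents leaving = 0; resistances in Ω):
  Node 1: (V_1 - 15)/10 + (V_1 - 0)/150 = 0
Collecting terms: 0.1067 × V_1 = 1.5  =>  V_1 = 14.06 V
I_R1 = (V_0 - V_1)/R1 = (15 - 14.06)/10 = 0.09375 A
|I_R1| = 0.09375 A

Final answer: |I_R1| = 0.09375 A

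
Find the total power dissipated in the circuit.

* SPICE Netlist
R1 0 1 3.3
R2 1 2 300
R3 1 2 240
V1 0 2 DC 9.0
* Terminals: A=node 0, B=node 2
Nodal analysis, taking node 2 as the 0 V reference.
Source V1 fixes V_0 = 9 V.
KCL at each unknown node (sum of currents leaving = 0; resistances in Ω):
  Node 1: (V_1 - 9)/3.3 + (V_1 - 0)/300 + (V_1 - 0)/240 = 0
Collecting terms: 0.3105 × V_1 = 2.727  =>  V_1 = 8.783 V
Power in each resistor, P = (ΔV)²/R:
  P_R1 = (9 - 8.783)²/3.3 = 0.01432 W
  P_R2 = (8.783 - 0)²/300 = 0.2571 W
  P_R3 = (8.783 - 0)²/240 = 0.3214 W
P_total = P_R1 + P_R2 + P_R3 = 0.5928 W

Final answer: 0.5928 W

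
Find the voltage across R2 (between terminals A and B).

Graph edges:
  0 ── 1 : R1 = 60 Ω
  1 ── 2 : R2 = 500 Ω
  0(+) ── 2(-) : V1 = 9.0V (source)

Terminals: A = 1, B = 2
R1 and R2 are in series across V1 (node 0 → node 1 → node 2), and the output A–B is taken across R2, so this is a voltage divider.
Series current: I = V1/(R1 + R2) = 9/(60 + 500) = 9/560 = 0.01607 A
V_R2 = I × R2 = V1 × R2/(R1 + R2) = 9 × 500/560 = 8.036 V

Final answer: 8.036 V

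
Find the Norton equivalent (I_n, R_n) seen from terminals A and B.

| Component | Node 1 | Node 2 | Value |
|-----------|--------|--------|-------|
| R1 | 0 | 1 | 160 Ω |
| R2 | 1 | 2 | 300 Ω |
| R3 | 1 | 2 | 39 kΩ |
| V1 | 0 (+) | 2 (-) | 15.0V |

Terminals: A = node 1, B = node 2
Find the Thévenin equivalent first; then I_n = V_th/R_th and R_n = R_th.
Step 1 — V_th is the open-circuit voltage V_A - V_B (nothing connected across the terminals).
Nodal analysis, taking node 2 as the 0 V reference.
Source V1 fixes V_0 = 15 V.
KCL at each unknown node (sum of currents leaving = 0; resistances in Ω):
  Node 1: (V_1 - 15)/160 + (V_1 - 0)/300 + (V_1 - 0)/39000 = 0
Collecting terms: 0.009609 × V_1 = 0.09375  =>  V_1 = 9.757 V
V_th = V_1 - V_2 = 9.757 - 0 = 9.757 V
Step 2 — R_th: zero the source — replace V1 by a short circuit (node 2 merges into node 0) — and find the resistance seen between A (node 1) and B (node 0).
Reduce the network between node 1 (A) and node 0 (B) by series/parallel combination:
  Rp1 = R1 ‖ R2 ‖ R3 (parallel, all between nodes 0 and 1) = 1/(1/160 + 1/300 + 1/39000) = 104.1 Ω
R_th = 104.1 Ω
I_n = V_th/R_th = 9.757/104.1 = 0.09375 A, and R_n = R_th = 104.1 Ω

Final answer: I_n = 0.09375 A, R_n = 104.1 Ω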